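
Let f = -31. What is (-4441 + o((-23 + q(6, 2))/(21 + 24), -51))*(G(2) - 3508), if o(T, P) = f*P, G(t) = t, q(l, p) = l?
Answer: 10027160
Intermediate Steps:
o(T, P) = -31*P
(-4441 + o((-23 + q(6, 2))/(21 + 24), -51))*(G(2) - 3508) = (-4441 - 31*(-51))*(2 - 3508) = (-4441 + 1581)*(-3506) = -2860*(-3506) = 10027160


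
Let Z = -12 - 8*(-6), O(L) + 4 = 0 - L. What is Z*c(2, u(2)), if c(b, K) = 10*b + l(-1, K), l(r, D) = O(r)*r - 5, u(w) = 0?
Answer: 648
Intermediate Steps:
O(L) = -4 - L (O(L) = -4 + (0 - L) = -4 - L)
l(r, D) = -5 + r*(-4 - r) (l(r, D) = (-4 - r)*r - 5 = r*(-4 - r) - 5 = -5 + r*(-4 - r))
c(b, K) = -2 + 10*b (c(b, K) = 10*b + (-5 - 1*(-1)*(4 - 1)) = 10*b + (-5 - 1*(-1)*3) = 10*b + (-5 + 3) = 10*b - 2 = -2 + 10*b)
Z = 36 (Z = -12 + 48 = 36)
Z*c(2, u(2)) = 36*(-2 + 10*2) = 36*(-2 + 20) = 36*18 = 648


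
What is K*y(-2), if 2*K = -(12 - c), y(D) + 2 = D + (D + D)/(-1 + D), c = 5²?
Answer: -52/3 ≈ -17.333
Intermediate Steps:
c = 25
y(D) = -2 + D + 2*D/(-1 + D) (y(D) = -2 + (D + (D + D)/(-1 + D)) = -2 + (D + (2*D)/(-1 + D)) = -2 + (D + 2*D/(-1 + D)) = -2 + D + 2*D/(-1 + D))
K = 13/2 (K = (-(12 - 1*25))/2 = (-(12 - 25))/2 = (-1*(-13))/2 = (½)*13 = 13/2 ≈ 6.5000)
K*y(-2) = 13*((2 + (-2)² - 1*(-2))/(-1 - 2))/2 = 13*((2 + 4 + 2)/(-3))/2 = 13*(-⅓*8)/2 = (13/2)*(-8/3) = -52/3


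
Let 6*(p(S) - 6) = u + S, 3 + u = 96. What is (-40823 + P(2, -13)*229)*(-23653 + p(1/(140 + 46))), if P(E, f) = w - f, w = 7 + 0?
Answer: 106203076331/124 ≈ 8.5648e+8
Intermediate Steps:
w = 7
P(E, f) = 7 - f
u = 93 (u = -3 + 96 = 93)
p(S) = 43/2 + S/6 (p(S) = 6 + (93 + S)/6 = 6 + (31/2 + S/6) = 43/2 + S/6)
(-40823 + P(2, -13)*229)*(-23653 + p(1/(140 + 46))) = (-40823 + (7 - 1*(-13))*229)*(-23653 + (43/2 + 1/(6*(140 + 46)))) = (-40823 + (7 + 13)*229)*(-23653 + (43/2 + (⅙)/186)) = (-40823 + 20*229)*(-23653 + (43/2 + (⅙)*(1/186))) = (-40823 + 4580)*(-23653 + (43/2 + 1/1116)) = -36243*(-23653 + 23995/1116) = -36243*(-26372753/1116) = 106203076331/124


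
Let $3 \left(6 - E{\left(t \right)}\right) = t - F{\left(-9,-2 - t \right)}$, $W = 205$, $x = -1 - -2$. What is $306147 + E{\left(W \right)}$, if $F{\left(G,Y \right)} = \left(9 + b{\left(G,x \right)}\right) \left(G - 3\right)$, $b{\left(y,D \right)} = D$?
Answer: $\frac{918134}{3} \approx 3.0604 \cdot 10^{5}$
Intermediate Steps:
$x = 1$ ($x = -1 + 2 = 1$)
$F{\left(G,Y \right)} = -30 + 10 G$ ($F{\left(G,Y \right)} = \left(9 + 1\right) \left(G - 3\right) = 10 \left(-3 + G\right) = -30 + 10 G$)
$E{\left(t \right)} = -34 - \frac{t}{3}$ ($E{\left(t \right)} = 6 - \frac{t - \left(-30 + 10 \left(-9\right)\right)}{3} = 6 - \frac{t - \left(-30 - 90\right)}{3} = 6 - \frac{t - -120}{3} = 6 - \frac{t + 120}{3} = 6 - \frac{120 + t}{3} = 6 - \left(40 + \frac{t}{3}\right) = -34 - \frac{t}{3}$)
$306147 + E{\left(W \right)} = 306147 - \frac{307}{3} = \frac{918134}{3}$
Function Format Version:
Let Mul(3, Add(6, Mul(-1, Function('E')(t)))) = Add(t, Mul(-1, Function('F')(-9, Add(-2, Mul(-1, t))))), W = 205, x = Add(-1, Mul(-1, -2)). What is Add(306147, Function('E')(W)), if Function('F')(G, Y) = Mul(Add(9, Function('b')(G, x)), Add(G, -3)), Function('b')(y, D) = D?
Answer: Rational(918134, 3) ≈ 3.0604e+5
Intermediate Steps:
x = 1 (x = Add(-1, 2) = 1)
Function('F')(G, Y) = Add(-30, Mul(10, G)) (Function('F')(G, Y) = Mul(Add(9, 1), Add(G, -3)) = Mul(10, Add(-3, G)) = Add(-30, Mul(10, G)))
Function('E')(t) = Add(-34, Mul(Rational(-1, 3), t)) (Function('E')(t) = Add(6, Mul(Rational(-1, 3), Add(t, Mul(-1, Add(-30, Mul(10, -9)))))) = Add(6, Mul(Rational(-1, 3), Add(t, Mul(-1, Add(-30, -90))))) = Add(6, Mul(Rational(-1, 3), Add(t, Mul(-1, -120)))) = Add(6, Mul(Rational(-1, 3), Add(t, 120))) = Add(6, Mul(Rational(-1, 3), Add(120, t))) = Add(6, Add(-40, Mul(Rational(-1, 3), t))) = Add(-34, Mul(Rational(-1, 3), t)))
Add(306147, Function('E')(W)) = Add(306147, Add(-34, Mul(Rational(-1, 3), 205))) = Add(306147, Add(-34, Rational(-205, 3))) = Add(306147, Rational(-307, 3)) = Rational(918134, 3)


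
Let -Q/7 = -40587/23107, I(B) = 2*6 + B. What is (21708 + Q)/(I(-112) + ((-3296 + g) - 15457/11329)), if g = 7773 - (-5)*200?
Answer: 270758171885/67010933792 ≈ 4.0405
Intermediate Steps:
I(B) = 12 + B
Q = 40587/3301 (Q = -(-284109)/23107 = -7*(-40587/23107) = 40587/3301 ≈ 12.295)
g = 8773 (g = 7773 - 1*(-1000) = 7773 + 1000 = 8773)
(21708 + Q)/(I(-112) + ((-3296 + g) - 15457/11329)) = (21708 + 40587/3301)/((12 - 112) + ((-3296 + 8773) - 15457/11329)) = 71698695/(3301*(-100 + (5477 - 15457*1/11329))) = 71698695/(3301*(-100 + (5477 - 15457/11329))) = 71698695/(3301*(-100 + 62033476/11329)) = 71698695/(3301*(60900576/11329)) = (71698695/3301)*(11329/60900576) = 270758171885/67010933792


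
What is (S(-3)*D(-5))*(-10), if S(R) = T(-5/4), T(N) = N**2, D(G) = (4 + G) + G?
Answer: 375/4 ≈ 93.750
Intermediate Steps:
D(G) = 4 + 2*G
S(R) = 25/16 (S(R) = (-5/4)**2 = 25/16)
(S(-3)*D(-5))*(-10) = (25*(4 + 2*(-5))/16)*(-10) = (25*(4 - 10)/16)*(-10) = ((25/16)*(-6))*(-10) = -75/8*(-10) = 375/4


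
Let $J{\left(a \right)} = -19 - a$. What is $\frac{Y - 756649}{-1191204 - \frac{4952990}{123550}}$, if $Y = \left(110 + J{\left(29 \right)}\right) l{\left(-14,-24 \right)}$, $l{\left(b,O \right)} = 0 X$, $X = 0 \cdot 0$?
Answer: $\frac{1335485485}{2102545817} \approx 0.63518$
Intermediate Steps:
$X = 0$
$l{\left(b,O \right)} = 0$ ($l{\left(b,O \right)} = 0 \cdot 0 = 0$)
$Y = 0$ ($Y = \left(110 - 48\right) 0 = 62 \cdot 0 = 0$)
$\frac{Y - 756649}{-1191204 - \frac{4952990}{123550}} = \frac{0 - 756649}{-1191204 - \frac{4952990}{123550}} = - \frac{756649}{-1191204 - \frac{70757}{1765}} = - \frac{756649}{- \frac{2102545817}{1765}} = \left(-756649\right) \left(- \frac{1765}{2102545817}\right) = \frac{1335485485}{2102545817}$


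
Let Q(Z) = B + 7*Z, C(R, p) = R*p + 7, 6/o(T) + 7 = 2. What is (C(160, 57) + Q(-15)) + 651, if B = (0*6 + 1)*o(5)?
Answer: 48359/5 ≈ 9671.8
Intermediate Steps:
o(T) = -6/5 (o(T) = 6/(-7 + 2) = 6/(-5) = 6*(-⅕) = -6/5)
B = -6/5 (B = (0*6 + 1)*(-6/5) = (0 + 1)*(-6/5) = 1*(-6/5) = -6/5 ≈ -1.2000)
C(R, p) = 7 + R*p
Q(Z) = -6/5 + 7*Z
(C(160, 57) + Q(-15)) + 651 = ((7 + 160*57) + (-6/5 + 7*(-15))) + 651 = ((7 + 9120) + (-6/5 - 105)) + 651 = (9127 - 531/5) + 651 = 45104/5 + 651 = 48359/5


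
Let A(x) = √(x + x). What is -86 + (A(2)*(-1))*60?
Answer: -206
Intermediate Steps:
A(x) = √2*√x (A(x) = √(2*x) = √2*√x)
-86 + (A(2)*(-1))*60 = -86 + ((√2*√2)*(-1))*60 = -86 + (2*(-1))*60 = -86 - 2*60 = -86 - 120 = -206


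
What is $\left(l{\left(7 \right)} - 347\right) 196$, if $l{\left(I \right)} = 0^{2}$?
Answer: $-68012$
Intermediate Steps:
$l{\left(I \right)} = 0$
$\left(l{\left(7 \right)} - 347\right) 196 = \left(0 - 347\right) 196 = \left(-347\right) 196 = -68012$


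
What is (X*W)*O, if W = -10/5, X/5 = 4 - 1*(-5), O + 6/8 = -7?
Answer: 1395/2 ≈ 697.50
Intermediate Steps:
O = -31/4 (O = -3/4 - 7 = -31/4 ≈ -7.7500)
X = 45 (X = 5*(4 - 1*(-5)) = 5*(4 + 5) = 5*9 = 45)
W = -2 (W = -10*1/5 = -2)
(X*W)*O = (45*(-2))*(-31/4) = -90*(-31/4) = 1395/2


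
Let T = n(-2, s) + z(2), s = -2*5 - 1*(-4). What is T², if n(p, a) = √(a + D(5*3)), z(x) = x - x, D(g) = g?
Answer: 9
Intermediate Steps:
z(x) = 0
s = -6 (s = -10 + 4 = -6)
n(p, a) = √(15 + a) (n(p, a) = √(a + 5*3) = √(a + 15) = √(15 + a))
T = 3 (T = √(15 - 6) + 0 = √9 + 0 = 3 + 0 = 3)
T² = 3² = 9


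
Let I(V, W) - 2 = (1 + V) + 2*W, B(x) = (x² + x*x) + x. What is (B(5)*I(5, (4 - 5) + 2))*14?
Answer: 7700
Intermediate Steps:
B(x) = x + 2*x² (B(x) = (x² + x²) + x = 2*x² + x = x + 2*x²)
I(V, W) = 3 + V + 2*W (I(V, W) = 2 + ((1 + V) + 2*W) = 2 + (1 + V + 2*W) = 3 + V + 2*W)
(B(5)*I(5, (4 - 5) + 2))*14 = ((5*(1 + 2*5))*(3 + 5 + 2*((4 - 5) + 2)))*14 = ((5*(1 + 10))*(3 + 5 + 2*(-1 + 2)))*14 = ((5*11)*(3 + 5 + 2*1))*14 = (55*(3 + 5 + 2))*14 = (55*10)*14 = 550*14 = 7700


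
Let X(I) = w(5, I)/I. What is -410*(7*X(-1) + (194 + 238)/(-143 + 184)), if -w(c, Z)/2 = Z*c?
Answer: 24380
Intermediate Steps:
w(c, Z) = -2*Z*c
X(I) = -10 (X(I) = (-2*I*5)/I = (-10*I)/I = -10)
-410*(7*X(-1) + (194 + 238)/(-143 + 184)) = -410*(7*(-10) + (194 + 238)/(-143 + 184)) = -410*(-70 + 432/41) = -410*(-2438/41) = 24380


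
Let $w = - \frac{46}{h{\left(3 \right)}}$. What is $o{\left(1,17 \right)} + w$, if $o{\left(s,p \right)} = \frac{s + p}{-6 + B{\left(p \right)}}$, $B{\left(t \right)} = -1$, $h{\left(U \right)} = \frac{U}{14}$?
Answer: $- \frac{4562}{21} \approx -217.24$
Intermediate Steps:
$h{\left(U \right)} = \frac{U}{14}$ ($h{\left(U \right)} = U \frac{1}{14} = \frac{U}{14}$)
$w = - \frac{644}{3}$ ($w = - \frac{46}{\frac{1}{14} \cdot 3} = - \frac{46}{\frac{3}{14}} = \left(-46\right) \frac{14}{3} = - \frac{644}{3} \approx -214.67$)
$o{\left(s,p \right)} = - \frac{p}{7} - \frac{s}{7}$ ($o{\left(s,p \right)} = \frac{s + p}{-6 - 1} = \frac{p + s}{-7} = \left(p + s\right) \left(- \frac{1}{7}\right) = - \frac{p}{7} - \frac{s}{7}$)
$o{\left(1,17 \right)} + w = \left(\left(- \frac{1}{7}\right) 17 - \frac{1}{7}\right) - \frac{644}{3} = \left(- \frac{17}{7} - \frac{1}{7}\right) - \frac{644}{3} = - \frac{18}{7} - \frac{644}{3} = - \frac{4562}{21}$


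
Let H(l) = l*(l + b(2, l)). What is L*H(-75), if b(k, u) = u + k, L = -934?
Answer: -10367400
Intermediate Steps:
b(k, u) = k + u
H(l) = l*(2 + 2*l) (H(l) = l*(l + (2 + l)) = l*(2 + 2*l))
L*H(-75) = -1868*(-75)*(1 - 75) = -1868*(-75)*(-74) = -934*11100 = -10367400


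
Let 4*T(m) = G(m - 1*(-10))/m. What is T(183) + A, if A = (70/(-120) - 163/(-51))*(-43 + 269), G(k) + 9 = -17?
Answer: 1836874/3111 ≈ 590.45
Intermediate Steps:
G(k) = -26 (G(k) = -9 - 17 = -26)
A = 60229/102 (A = (70*(-1/120) - 163*(-1/51))*226 = (-7/12 + 163/51)*226 = (533/204)*226 = 60229/102 ≈ 590.48)
T(m) = -13/(2*m) (T(m) = (-26/m)/4 = -13/(2*m))
T(183) + A = -13/2/183 + 60229/102 = -13/2*1/183 + 60229/102 = -13/366 + 60229/102 = 1836874/3111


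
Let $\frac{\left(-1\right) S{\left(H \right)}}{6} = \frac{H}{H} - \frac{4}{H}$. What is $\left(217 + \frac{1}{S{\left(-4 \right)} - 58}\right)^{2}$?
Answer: $\frac{230705721}{4900} \approx 47083.0$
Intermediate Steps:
$S{\left(H \right)} = -6 + \frac{24}{H}$ ($S{\left(H \right)} = - 6 \left(\frac{H}{H} - \frac{4}{H}\right) = - 6 \left(1 - \frac{4}{H}\right) = -6 + \frac{24}{H}$)
$\left(217 + \frac{1}{S{\left(-4 \right)} - 58}\right)^{2} = \left(217 + \frac{1}{\left(-6 + \frac{24}{-4}\right) - 58}\right)^{2} = \left(217 + \frac{1}{\left(-6 + 24 \left(- \frac{1}{4}\right)\right) - 58}\right)^{2} = \left(217 + \frac{1}{\left(-6 - 6\right) - 58}\right)^{2} = \left(217 + \frac{1}{-12 - 58}\right)^{2} = \left(217 + \frac{1}{-70}\right)^{2} = \left(217 - \frac{1}{70}\right)^{2} = \left(\frac{15189}{70}\right)^{2} = \frac{230705721}{4900}$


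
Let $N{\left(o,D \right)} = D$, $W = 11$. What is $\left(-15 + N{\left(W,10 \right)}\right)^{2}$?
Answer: $25$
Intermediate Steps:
$\left(-15 + N{\left(W,10 \right)}\right)^{2} = \left(-15 + 10\right)^{2} = \left(-5\right)^{2} = 25$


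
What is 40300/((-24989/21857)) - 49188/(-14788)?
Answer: -3256147468967/92384333 ≈ -35246.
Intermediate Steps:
40300/((-24989/21857)) - 49188/(-14788) = 40300/((-24989*1/21857)) - 49188*(-1/14788) = 40300/(-24989/21857) + 12297/3697 = 40300*(-21857/24989) + 12297/3697 = -880837100/24989 + 12297/3697 = -3256147468967/92384333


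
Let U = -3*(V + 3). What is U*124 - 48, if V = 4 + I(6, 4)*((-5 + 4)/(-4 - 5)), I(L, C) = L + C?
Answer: -9196/3 ≈ -3065.3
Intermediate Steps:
I(L, C) = C + L
V = 46/9 (V = 4 + (4 + 6)*((-5 + 4)/(-4 - 5)) = 4 + 10*(-1/(-9)) = 4 + 10*(-1*(-⅑)) = 4 + 10*(⅑) = 4 + 10/9 = 46/9 ≈ 5.1111)
U = -73/3 (U = -3*(46/9 + 3) = -3*73/9 = -73/3 ≈ -24.333)
U*124 - 48 = -73/3*124 - 48 = -9052/3 - 48 = -9196/3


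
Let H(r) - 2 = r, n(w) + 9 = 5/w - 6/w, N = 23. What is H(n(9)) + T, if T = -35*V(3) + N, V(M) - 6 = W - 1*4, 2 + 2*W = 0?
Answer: -172/9 ≈ -19.111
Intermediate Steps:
n(w) = -9 - 1/w (n(w) = -9 + (5/w - 6/w) = -9 - 1/w)
W = -1 (W = -1 + (½)*0 = -1 + 0 = -1)
V(M) = 1 (V(M) = 6 + (-1 - 1*4) = 6 + (-1 - 4) = 6 - 5 = 1)
H(r) = 2 + r
T = -12 (T = -35*1 + 23 = -35 + 23 = -12)
H(n(9)) + T = (2 + (-9 - 1/9)) - 12 = (2 + (-9 - 1*⅑)) - 12 = (2 + (-9 - ⅑)) - 12 = (2 - 82/9) - 12 = -64/9 - 12 = -172/9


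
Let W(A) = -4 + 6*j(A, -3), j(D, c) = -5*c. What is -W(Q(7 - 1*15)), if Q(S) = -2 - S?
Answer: -86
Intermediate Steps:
W(A) = 86 (W(A) = -4 + 6*(-5*(-3)) = -4 + 6*15 = -4 + 90 = 86)
-W(Q(7 - 1*15)) = -1*86 = -86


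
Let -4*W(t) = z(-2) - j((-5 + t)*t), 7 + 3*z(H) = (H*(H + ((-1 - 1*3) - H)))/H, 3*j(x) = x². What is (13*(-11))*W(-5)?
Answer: -119691/4 ≈ -29923.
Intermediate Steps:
j(x) = x²/3
z(H) = -11/3 (z(H) = -7/3 + ((H*(H + ((-1 - 1*3) - H)))/H)/3 = -7/3 + ((H*(H + ((-1 - 3) - H)))/H)/3 = -7/3 + ((H*(H + (-4 - H)))/H)/3 = -7/3 + ((H*(-4))/H)/3 = -7/3 + ((-4*H)/H)/3 = -7/3 + (⅓)*(-4) = -7/3 - 4/3 = -11/3)
W(t) = 11/12 + t²*(-5 + t)²/12 (W(t) = -(-11/3 - ((-5 + t)*t)²/3)/4 = -(-11/3 - (t*(-5 + t))²/3)/4 = -(-11/3 - t²*(-5 + t)²/3)/4 = 11/12 + t²*(-5 + t)²/12)
(13*(-11))*W(-5) = (13*(-11))*(11/12 + (1/12)*(-5)²*(-5 - 5)²) = -143*(11/12 + (1/12)*25*(-10)²) = -143*(11/12 + (1/12)*25*100) = -143*(11/12 + 625/3) = -143*837/4 = -119691/4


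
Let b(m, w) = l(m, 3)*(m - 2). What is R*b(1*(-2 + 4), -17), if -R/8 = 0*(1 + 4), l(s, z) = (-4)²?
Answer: 0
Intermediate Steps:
l(s, z) = 16
b(m, w) = -32 + 16*m (b(m, w) = 16*(m - 2) = 16*(-2 + m) = -32 + 16*m)
R = 0 (R = -0*(1 + 4) = -0*5 = -8*0 = 0)
R*b(1*(-2 + 4), -17) = 0*(-32 + 16*(1*(-2 + 4))) = 0*(-32 + 16*(1*2)) = 0*(-32 + 16*2) = 0*(-32 + 32) = 0*0 = 0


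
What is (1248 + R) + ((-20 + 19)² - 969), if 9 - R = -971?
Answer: 1260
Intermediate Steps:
R = 980 (R = 9 - 1*(-971) = 9 + 971 = 980)
(1248 + R) + ((-20 + 19)² - 969) = (1248 + 980) + ((-20 + 19)² - 969) = 2228 + ((-1)² - 969) = 2228 + (1 - 969) = 2228 - 968 = 1260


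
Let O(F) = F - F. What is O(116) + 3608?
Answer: 3608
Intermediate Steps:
O(F) = 0
O(116) + 3608 = 0 + 3608 = 3608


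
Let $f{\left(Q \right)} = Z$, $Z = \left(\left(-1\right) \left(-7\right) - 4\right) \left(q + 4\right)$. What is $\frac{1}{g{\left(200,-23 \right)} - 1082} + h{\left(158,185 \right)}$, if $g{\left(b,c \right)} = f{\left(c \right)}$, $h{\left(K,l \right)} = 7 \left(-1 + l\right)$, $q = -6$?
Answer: $\frac{1401343}{1088} \approx 1288.0$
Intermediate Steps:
$Z = -6$ ($Z = \left(\left(-1\right) \left(-7\right) - 4\right) \left(-6 + 4\right) = \left(7 - 4\right) \left(-2\right) = 3 \left(-2\right) = -6$)
$h{\left(K,l \right)} = -7 + 7 l$
$f{\left(Q \right)} = -6$
$g{\left(b,c \right)} = -6$
$\frac{1}{g{\left(200,-23 \right)} - 1082} + h{\left(158,185 \right)} = \frac{1}{-6 - 1082} + \left(-7 + 7 \cdot 185\right) = \frac{1}{-1088} + \left(-7 + 1295\right) = - \frac{1}{1088} + 1288 = \frac{1401343}{1088}$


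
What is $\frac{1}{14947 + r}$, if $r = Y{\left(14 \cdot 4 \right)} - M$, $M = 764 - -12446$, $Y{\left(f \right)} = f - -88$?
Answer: $\frac{1}{1881} \approx 0.00053163$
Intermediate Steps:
$Y{\left(f \right)} = 88 + f$ ($Y{\left(f \right)} = f + 88 = 88 + f$)
$M = 13210$ ($M = 764 + 12446 = 13210$)
$r = -13066$ ($r = \left(88 + 14 \cdot 4\right) - 13210 = \left(88 + 56\right) - 13210 = 144 - 13210 = -13066$)
$\frac{1}{14947 + r} = \frac{1}{14947 - 13066} = \frac{1}{1881}$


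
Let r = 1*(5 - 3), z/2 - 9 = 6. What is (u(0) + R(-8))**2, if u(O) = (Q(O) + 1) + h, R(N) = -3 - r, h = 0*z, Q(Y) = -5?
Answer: 81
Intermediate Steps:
z = 30 (z = 18 + 2*6 = 18 + 12 = 30)
h = 0 (h = 0*30 = 0)
r = 2 (r = 1*2 = 2)
R(N) = -5 (R(N) = -3 - 1*2 = -3 - 2 = -5)
u(O) = -4 (u(O) = (-5 + 1) + 0 = -4 + 0 = -4)
(u(0) + R(-8))**2 = (-4 - 5)**2 = (-9)**2 = 81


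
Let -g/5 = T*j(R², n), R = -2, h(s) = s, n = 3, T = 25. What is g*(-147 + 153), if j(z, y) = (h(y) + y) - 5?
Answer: -750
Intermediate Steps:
j(z, y) = -5 + 2*y (j(z, y) = (y + y) - 5 = 2*y - 5 = -5 + 2*y)
g = -125 (g = -125*(-5 + 2*3) = -125*(-5 + 6) = -125 ≈ -125.00)
g*(-147 + 153) = -125*(-147 + 153) = -125*6 = -750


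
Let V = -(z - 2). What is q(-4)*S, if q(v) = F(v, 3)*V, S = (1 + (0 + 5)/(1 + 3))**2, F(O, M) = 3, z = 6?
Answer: -243/4 ≈ -60.750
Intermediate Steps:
V = -4 (V = -(6 - 2) = -1*4 = -4)
S = 81/16 (S = (1 + 5/4)**2 = (9/4)**2 = 81/16 ≈ 5.0625)
q(v) = -12 (q(v) = 3*(-4) = -12)
q(-4)*S = -12*81/16 = -243/4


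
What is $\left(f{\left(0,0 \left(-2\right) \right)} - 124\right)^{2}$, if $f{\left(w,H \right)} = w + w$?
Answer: $15376$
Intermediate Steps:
$f{\left(w,H \right)} = 2 w$
$\left(f{\left(0,0 \left(-2\right) \right)} - 124\right)^{2} = \left(2 \cdot 0 - 124\right)^{2} = \left(0 - 124\right)^{2} = \left(-124\right)^{2} = 15376$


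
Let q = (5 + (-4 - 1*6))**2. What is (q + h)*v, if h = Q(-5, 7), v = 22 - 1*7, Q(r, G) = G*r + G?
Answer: -45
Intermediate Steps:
Q(r, G) = G + G*r
v = 15 (v = 22 - 7 = 15)
h = -28 (h = 7*(1 - 5) = 7*(-4) = -28)
q = 25 (q = (5 + (-4 - 6))**2 = (5 - 10)**2 = (-5)**2 = 25)
(q + h)*v = (25 - 28)*15 = -3*15 = -45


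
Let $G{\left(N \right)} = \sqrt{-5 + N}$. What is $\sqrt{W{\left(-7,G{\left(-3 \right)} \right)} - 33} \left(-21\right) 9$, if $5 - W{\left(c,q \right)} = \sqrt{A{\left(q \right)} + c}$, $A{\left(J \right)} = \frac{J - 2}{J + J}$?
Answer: $- \frac{189 \sqrt{-112 - 2 \sqrt{-26 + i \sqrt{2}}}}{2} \approx -45.445 + 1002.4 i$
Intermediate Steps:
$A{\left(J \right)} = \frac{-2 + J}{2 J}$
$W{\left(c,q \right)} = 5 - \sqrt{c + \frac{-2 + q}{2 q}}$ ($W{\left(c,q \right)} = 5 - \sqrt{\frac{-2 + q}{2 q} + c} = 5 - \sqrt{c + \frac{-2 + q}{2 q}}$)
$\sqrt{W{\left(-7,G{\left(-3 \right)} \right)} - 33} \left(-21\right) 9 = \sqrt{\left(5 - \frac{\sqrt{2 - \frac{4}{\sqrt{-5 - 3}} + 4 \left(-7\right)}}{2}\right) - 33} \left(-21\right) 9 = \sqrt{\left(5 - \frac{\sqrt{2 - \frac{4}{\sqrt{-8}} - 28}}{2}\right) - 33} \left(-21\right) 9 = \sqrt{\left(5 - \frac{\sqrt{2 - \frac{4}{2 i \sqrt{2}} - 28}}{2}\right) - 33} \left(-21\right) 9 = \sqrt{\left(5 - \frac{\sqrt{2 - 4 \left(- \frac{i \sqrt{2}}{4}\right) - 28}}{2}\right) - 33} \left(-21\right) 9 = \sqrt{\left(5 - \frac{\sqrt{2 + i \sqrt{2} - 28}}{2}\right) - 33} \left(-21\right) 9 = \sqrt{\left(5 - \frac{\sqrt{-26 + i \sqrt{2}}}{2}\right) - 33} \left(-21\right) 9 = \sqrt{-28 - \frac{\sqrt{-26 + i \sqrt{2}}}{2}} \left(-21\right) 9 = - 21 \sqrt{-28 - \frac{\sqrt{-26 + i \sqrt{2}}}{2}} \cdot 9 = - 189 \sqrt{-28 - \frac{\sqrt{-26 + i \sqrt{2}}}{2}}$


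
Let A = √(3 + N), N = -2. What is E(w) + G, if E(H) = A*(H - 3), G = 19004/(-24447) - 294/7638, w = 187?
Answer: 5700879709/31121031 ≈ 183.18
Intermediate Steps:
A = 1 (A = √(3 - 2) = √1 = 1)
G = -25389995/31121031 (G = 19004*(-1/24447) - 294*1/7638 = -19004/24447 - 49/1273 = -25389995/31121031 ≈ -0.81585)
E(H) = -3 + H (E(H) = 1*(H - 3) = 1*(-3 + H) = -3 + H)
E(w) + G = (-3 + 187) - 25389995/31121031 = 184 - 25389995/31121031 = 5700879709/31121031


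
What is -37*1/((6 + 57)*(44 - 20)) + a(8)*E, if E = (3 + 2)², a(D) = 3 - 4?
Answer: -37837/1512 ≈ -25.024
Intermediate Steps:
a(D) = -1
E = 25 (E = 5² = 25)
-37*1/((6 + 57)*(44 - 20)) + a(8)*E = -37*1/((6 + 57)*(44 - 20)) - 1*25 = -37/(63*24) - 25 = -37/1512 - 25 = -37837/1512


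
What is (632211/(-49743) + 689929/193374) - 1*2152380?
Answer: -2300426373021203/1068778098 ≈ -2.1524e+6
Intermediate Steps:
(632211/(-49743) + 689929/193374) - 1*2152380 = (632211*(-1/49743) + 689929*(1/193374)) - 2152380 = (-210737/16581 + 689929/193374) - 2152380 = -9770447963/1068778098 - 2152380 = -2300426373021203/1068778098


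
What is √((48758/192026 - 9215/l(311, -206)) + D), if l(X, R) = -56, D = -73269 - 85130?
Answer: 43*I*√618499803809454/2688364 ≈ 397.79*I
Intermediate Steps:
D = -158399
√((48758/192026 - 9215/l(311, -206)) + D) = √((48758/192026 - 9215/(-56)) - 158399) = √((48758*(1/192026) - 9215*(-1/56)) - 158399) = √((24379/96013 + 9215/56) - 158399) = √(886125019/5376728 - 158399) = √(-850782213453/5376728) = 43*I*√618499803809454/2688364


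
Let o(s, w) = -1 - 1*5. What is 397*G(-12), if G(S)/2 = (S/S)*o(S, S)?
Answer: -4764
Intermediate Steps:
o(s, w) = -6 (o(s, w) = -1 - 5 = -6)
G(S) = -12 (G(S) = 2*((S/S)*(-6)) = 2*(1*(-6)) = 2*(-6) = -12)
397*G(-12) = 397*(-12) = -4764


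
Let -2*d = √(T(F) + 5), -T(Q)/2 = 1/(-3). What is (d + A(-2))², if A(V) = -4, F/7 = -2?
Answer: (24 + √51)²/36 ≈ 26.939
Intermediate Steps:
F = -14 (F = 7*(-2) = -14)
T(Q) = ⅔ (T(Q) = -2/(-3) = -2*(-⅓) = ⅔)
d = -√51/6 (d = -√(⅔ + 5)/2 = -√51/6 ≈ -1.1902)
(d + A(-2))² = (-√51/6 - 4)² = (-4 - √51/6)²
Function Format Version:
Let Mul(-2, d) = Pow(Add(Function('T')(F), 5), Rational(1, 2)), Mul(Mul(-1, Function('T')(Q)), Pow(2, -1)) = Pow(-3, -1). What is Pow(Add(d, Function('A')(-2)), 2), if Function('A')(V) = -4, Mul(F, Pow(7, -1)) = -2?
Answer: Mul(Rational(1, 36), Pow(Add(24, Pow(51, Rational(1, 2))), 2)) ≈ 26.939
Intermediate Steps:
F = -14 (F = Mul(7, -2) = -14)
Function('T')(Q) = Rational(2, 3) (Function('T')(Q) = Mul(-2, Pow(-3, -1)) = Mul(-2, Rational(-1, 3)) = Rational(2, 3))
d = Mul(Rational(-1, 6), Pow(51, Rational(1, 2))) (d = Mul(Rational(-1, 2), Pow(Add(Rational(2, 3), 5), Rational(1, 2))) = Mul(Rational(-1, 2), Pow(Rational(17, 3), Rational(1, 2))) = Mul(Rational(-1, 2), Mul(Rational(1, 3), Pow(51, Rational(1, 2)))) = Mul(Rational(-1, 6), Pow(51, Rational(1, 2))) ≈ -1.1902)
Pow(Add(d, Function('A')(-2)), 2) = Pow(Add(Mul(Rational(-1, 6), Pow(51, Rational(1, 2))), -4), 2) = Pow(Add(-4, Mul(Rational(-1, 6), Pow(51, Rational(1, 2)))), 2)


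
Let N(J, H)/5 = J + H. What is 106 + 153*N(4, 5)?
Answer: 6991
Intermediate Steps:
N(J, H) = 5*H + 5*J (N(J, H) = 5*(J + H) = 5*(H + J) = 5*H + 5*J)
106 + 153*N(4, 5) = 106 + 153*(5*5 + 5*4) = 106 + 153*(25 + 20) = 106 + 153*45 = 106 + 6885 = 6991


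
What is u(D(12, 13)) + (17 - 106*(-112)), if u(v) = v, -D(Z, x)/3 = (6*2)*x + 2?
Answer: 11415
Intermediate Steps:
D(Z, x) = -6 - 36*x (D(Z, x) = -3*((6*2)*x + 2) = -3*(12*x + 2) = -3*(2 + 12*x) = -6 - 36*x)
u(D(12, 13)) + (17 - 106*(-112)) = (-6 - 36*13) + (17 - 106*(-112)) = (-6 - 468) + (17 + 11872) = -474 + 11889 = 11415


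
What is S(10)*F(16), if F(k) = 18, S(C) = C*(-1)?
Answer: -180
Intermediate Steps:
S(C) = -C
S(10)*F(16) = -1*10*18 = -10*18 = -180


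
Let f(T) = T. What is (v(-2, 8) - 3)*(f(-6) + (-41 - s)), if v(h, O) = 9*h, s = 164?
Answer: 4431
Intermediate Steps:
(v(-2, 8) - 3)*(f(-6) + (-41 - s)) = (9*(-2) - 3)*(-6 + (-41 - 1*164)) = (-18 - 3)*(-6 + (-41 - 164)) = -21*(-6 - 205) = -21*(-211) = 4431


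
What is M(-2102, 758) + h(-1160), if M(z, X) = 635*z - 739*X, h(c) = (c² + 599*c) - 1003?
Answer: -1245175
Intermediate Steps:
h(c) = -1003 + c² + 599*c
M(z, X) = -739*X + 635*z
M(-2102, 758) + h(-1160) = (-739*758 + 635*(-2102)) + (-1003 + (-1160)² + 599*(-1160)) = (-560162 - 1334770) + (-1003 + 1345600 - 694840) = -1894932 + 649757 = -1245175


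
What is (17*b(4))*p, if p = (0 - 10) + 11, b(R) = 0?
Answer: 0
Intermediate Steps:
p = 1 (p = -10 + 11 = 1)
(17*b(4))*p = (17*0)*1 = 0*1 = 0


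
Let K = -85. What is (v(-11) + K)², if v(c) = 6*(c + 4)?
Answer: 16129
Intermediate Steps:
v(c) = 24 + 6*c (v(c) = 6*(4 + c) = 24 + 6*c)
(v(-11) + K)² = ((24 + 6*(-11)) - 85)² = ((24 - 66) - 85)² = (-42 - 85)² = (-127)² = 16129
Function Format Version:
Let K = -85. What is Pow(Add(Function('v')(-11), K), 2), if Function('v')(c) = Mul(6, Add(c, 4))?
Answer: 16129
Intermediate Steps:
Function('v')(c) = Add(24, Mul(6, c)) (Function('v')(c) = Mul(6, Add(4, c)) = Add(24, Mul(6, c)))
Pow(Add(Function('v')(-11), K), 2) = Pow(Add(Add(24, Mul(6, -11)), -85), 2) = Pow(Add(Add(24, -66), -85), 2) = Pow(Add(-42, -85), 2) = Pow(-127, 2) = 16129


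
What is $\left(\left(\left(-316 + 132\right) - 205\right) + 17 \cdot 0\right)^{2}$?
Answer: $151321$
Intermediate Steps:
$\left(\left(\left(-316 + 132\right) - 205\right) + 17 \cdot 0\right)^{2} = \left(\left(-184 - 205\right) + 0\right)^{2} = \left(-389 + 0\right)^{2} = \left(-389\right)^{2} = 151321$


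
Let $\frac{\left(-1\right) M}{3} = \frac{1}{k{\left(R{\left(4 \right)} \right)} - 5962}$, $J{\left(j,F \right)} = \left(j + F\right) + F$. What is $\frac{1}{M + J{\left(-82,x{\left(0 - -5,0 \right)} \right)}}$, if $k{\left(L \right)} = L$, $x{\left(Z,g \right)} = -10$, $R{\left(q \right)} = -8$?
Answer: $- \frac{1990}{202979} \approx -0.009804$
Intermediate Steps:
$J{\left(j,F \right)} = j + 2 F$ ($J{\left(j,F \right)} = \left(F + j\right) + F = j + 2 F$)
$M = \frac{1}{1990}$ ($M = - \frac{3}{-8 - 5962} = - \frac{3}{-5970} = \left(-3\right) \left(- \frac{1}{5970}\right) = \frac{1}{1990} \approx 0.00050251$)
$\frac{1}{M + J{\left(-82,x{\left(0 - -5,0 \right)} \right)}} = \frac{1}{\frac{1}{1990} + \left(-82 + 2 \left(-10\right)\right)} = \frac{1}{\frac{1}{1990} - 102} = \frac{1}{- \frac{202979}{1990}} = - \frac{1990}{202979}$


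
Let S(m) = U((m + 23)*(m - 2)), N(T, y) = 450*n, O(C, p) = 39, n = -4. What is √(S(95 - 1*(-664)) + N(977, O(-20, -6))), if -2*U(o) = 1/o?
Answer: I*√630779790312787/591974 ≈ 42.426*I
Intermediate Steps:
U(o) = -1/(2*o)
N(T, y) = -1800 (N(T, y) = 450*(-4) = -1800)
S(m) = -1/(2*(-2 + m)*(23 + m)) (S(m) = -1/((m - 2)*(m + 23))/2 = -1/((-2 + m)*(23 + m))/2 = -1/(2*(-2 + m)*(23 + m)))
√(S(95 - 1*(-664)) + N(977, O(-20, -6))) = √(-1/(-92 + 2*(95 - 1*(-664))² + 42*(95 - 1*(-664))) - 1800) = √(-1/(-92 + 2*(95 + 664)² + 42*(95 + 664)) - 1800) = √(-1/(-92 + 2*759² + 42*759) - 1800) = √(-1/(-92 + 2*576081 + 31878) - 1800) = √(-1/(-92 + 1152162 + 31878) - 1800) = √(-1/1183948 - 1800) = √(-2131106401/1183948) = I*√630779790312787/591974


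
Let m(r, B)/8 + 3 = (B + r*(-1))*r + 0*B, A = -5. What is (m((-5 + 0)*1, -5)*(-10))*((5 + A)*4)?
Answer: 0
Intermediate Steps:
m(r, B) = -24 + 8*r*(B - r) (m(r, B) = -24 + 8*((B + r*(-1))*r + 0*B) = -24 + 8*((B - r)*r + 0) = -24 + 8*(r*(B - r) + 0) = -24 + 8*(r*(B - r)) = -24 + 8*r*(B - r))
(m((-5 + 0)*1, -5)*(-10))*((5 + A)*4) = ((-24 - 8*(-5 + 0)² + 8*(-5)*((-5 + 0)*1))*(-10))*((5 - 5)*4) = ((-24 - 8*(-5*1)² + 8*(-5)*(-5*1))*(-10))*(0*4) = ((-24 - 8*(-5)² + 8*(-5)*(-5))*(-10))*0 = ((-24 - 8*25 + 200)*(-10))*0 = ((-24 - 200 + 200)*(-10))*0 = -24*(-10)*0 = 240*0 = 0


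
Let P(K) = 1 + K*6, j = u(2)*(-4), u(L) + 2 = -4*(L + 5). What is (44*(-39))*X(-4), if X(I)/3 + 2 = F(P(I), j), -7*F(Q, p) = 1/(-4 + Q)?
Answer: 215644/21 ≈ 10269.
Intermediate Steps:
u(L) = -22 - 4*L (u(L) = -2 - 4*(L + 5) = -2 - 4*(5 + L) = -2 + (-20 - 4*L) = -22 - 4*L)
j = 120 (j = (-22 - 4*2)*(-4) = (-22 - 8)*(-4) = -30*(-4) = 120)
P(K) = 1 + 6*K
F(Q, p) = -1/(7*(-4 + Q))
X(I) = -6 - 3/(-21 + 42*I) (X(I) = -6 + 3*(-1/(-28 + 7*(1 + 6*I))) = -6 + 3*(-1/(-28 + (7 + 42*I))) = -6 + 3*(-1/(-21 + 42*I)) = -6 - 3/(-21 + 42*I))
(44*(-39))*X(-4) = (44*(-39))*((41 - 84*(-4))/(7*(-1 + 2*(-4)))) = -1716*(41 + 336)/(7*(-1 - 8)) = -1716*377/(7*(-9)) = -1716*(-1)*377/(7*9) = -1716*(-377/63) = 215644/21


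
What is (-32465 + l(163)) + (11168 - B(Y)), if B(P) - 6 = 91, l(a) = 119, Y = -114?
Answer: -21275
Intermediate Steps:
B(P) = 97 (B(P) = 6 + 91 = 97)
(-32465 + l(163)) + (11168 - B(Y)) = (-32465 + 119) + (11168 - 1*97) = -32346 + (11168 - 97) = -32346 + 11071 = -21275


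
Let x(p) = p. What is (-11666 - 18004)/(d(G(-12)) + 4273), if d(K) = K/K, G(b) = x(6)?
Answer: -14835/2137 ≈ -6.9420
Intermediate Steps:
G(b) = 6
d(K) = 1
(-11666 - 18004)/(d(G(-12)) + 4273) = (-11666 - 18004)/(1 + 4273) = -29670/4274 = -29670*1/4274 = -14835/2137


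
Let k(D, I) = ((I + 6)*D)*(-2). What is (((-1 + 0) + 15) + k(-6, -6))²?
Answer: 196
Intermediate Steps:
k(D, I) = -2*D*(6 + I) (k(D, I) = ((6 + I)*D)*(-2) = (D*(6 + I))*(-2) = -2*D*(6 + I))
(((-1 + 0) + 15) + k(-6, -6))² = (((-1 + 0) + 15) - 2*(-6)*(6 - 6))² = ((-1 + 15) - 2*(-6)*0)² = (14 + 0)² = 14² = 196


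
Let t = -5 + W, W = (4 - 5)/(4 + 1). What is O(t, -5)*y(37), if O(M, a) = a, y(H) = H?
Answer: -185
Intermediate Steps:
W = -1/5 ≈ -0.20000
t = -26/5 (t = -5 - 1/5 = -26/5 ≈ -5.2000)
O(t, -5)*y(37) = -5*37 = -185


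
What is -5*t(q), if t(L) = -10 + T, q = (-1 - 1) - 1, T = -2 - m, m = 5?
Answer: 85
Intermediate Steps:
T = -7 (T = -2 - 1*5 = -2 - 5 = -7)
q = -3 (q = -2 - 1 = -3)
t(L) = -17 (t(L) = -10 - 7 = -17)
-5*t(q) = -5*(-17) = 85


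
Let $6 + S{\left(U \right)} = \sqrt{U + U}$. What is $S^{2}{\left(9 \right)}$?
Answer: $54 - 36 \sqrt{2} \approx 3.0883$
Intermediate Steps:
$S{\left(U \right)} = -6 + \sqrt{2} \sqrt{U}$ ($S{\left(U \right)} = -6 + \sqrt{U + U} = -6 + \sqrt{2 U} = -6 + \sqrt{2} \sqrt{U}$)
$S^{2}{\left(9 \right)} = \left(-6 + \sqrt{2} \sqrt{9}\right)^{2} = \left(-6 + \sqrt{2} \cdot 3\right)^{2} = \left(-6 + 3 \sqrt{2}\right)^{2}$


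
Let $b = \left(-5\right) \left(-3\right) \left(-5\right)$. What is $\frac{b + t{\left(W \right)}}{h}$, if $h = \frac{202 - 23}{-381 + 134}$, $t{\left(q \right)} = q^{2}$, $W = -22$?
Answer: $- \frac{101023}{179} \approx -564.37$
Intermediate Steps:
$b = -75$ ($b = 15 \left(-5\right) = -75$)
$h = - \frac{179}{247}$ ($h = \frac{179}{-247} = 179 \left(- \frac{1}{247}\right) = - \frac{179}{247} \approx -0.7247$)
$\frac{b + t{\left(W \right)}}{h} = \frac{-75 + \left(-22\right)^{2}}{- \frac{179}{247}} = \left(-75 + 484\right) \left(- \frac{247}{179}\right) = 409 \left(- \frac{247}{179}\right) = - \frac{101023}{179}$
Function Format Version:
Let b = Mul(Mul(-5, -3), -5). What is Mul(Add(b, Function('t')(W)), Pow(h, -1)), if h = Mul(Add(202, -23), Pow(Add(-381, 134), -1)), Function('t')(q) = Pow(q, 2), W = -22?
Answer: Rational(-101023, 179) ≈ -564.37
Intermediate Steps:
b = -75 (b = Mul(15, -5) = -75)
h = Rational(-179, 247) (h = Mul(179, Pow(-247, -1)) = Mul(179, Rational(-1, 247)) = Rational(-179, 247) ≈ -0.72470)
Mul(Add(b, Function('t')(W)), Pow(h, -1)) = Mul(Add(-75, Pow(-22, 2)), Pow(Rational(-179, 247), -1)) = Mul(Add(-75, 484), Rational(-247, 179)) = Mul(409, Rational(-247, 179)) = Rational(-101023, 179)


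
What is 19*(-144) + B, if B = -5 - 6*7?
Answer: -2783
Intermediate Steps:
B = -47 (B = -5 - 42 = -47)
19*(-144) + B = 19*(-144) - 47 = -2736 - 47 = -2783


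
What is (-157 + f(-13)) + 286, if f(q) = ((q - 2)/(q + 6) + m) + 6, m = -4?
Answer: 932/7 ≈ 133.14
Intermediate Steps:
f(q) = 2 + (-2 + q)/(6 + q) (f(q) = ((q - 2)/(q + 6) - 4) + 6 = ((-2 + q)/(6 + q) - 4) + 6 = (-4 + (-2 + q)/(6 + q)) + 6 = 2 + (-2 + q)/(6 + q))
(-157 + f(-13)) + 286 = (-157 + (10 + 3*(-13))/(6 - 13)) + 286 = (-157 + (10 - 39)/(-7)) + 286 = (-157 - ⅐*(-29)) + 286 = (-157 + 29/7) + 286 = -1070/7 + 286 = 932/7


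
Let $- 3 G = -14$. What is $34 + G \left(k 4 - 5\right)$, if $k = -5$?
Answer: $- \frac{248}{3} \approx -82.667$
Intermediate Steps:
$G = \frac{14}{3}$ ($G = \left(- \frac{1}{3}\right) \left(-14\right) = \frac{14}{3} \approx 4.6667$)
$34 + G \left(k 4 - 5\right) = 34 + \frac{14 \left(\left(-5\right) 4 - 5\right)}{3} = 34 + \frac{14 \left(-20 - 5\right)}{3} = 34 + \frac{14}{3} \left(-25\right) = 34 - \frac{350}{3} = - \frac{248}{3}$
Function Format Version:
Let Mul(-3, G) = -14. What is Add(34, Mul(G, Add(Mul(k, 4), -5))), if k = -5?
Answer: Rational(-248, 3) ≈ -82.667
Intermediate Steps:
G = Rational(14, 3) (G = Mul(Rational(-1, 3), -14) = Rational(14, 3) ≈ 4.6667)
Add(34, Mul(G, Add(Mul(k, 4), -5))) = Add(34, Mul(Rational(14, 3), Add(Mul(-5, 4), -5))) = Add(34, Mul(Rational(14, 3), Add(-20, -5))) = Add(34, Mul(Rational(14, 3), -25)) = Add(34, Rational(-350, 3)) = Rational(-248, 3)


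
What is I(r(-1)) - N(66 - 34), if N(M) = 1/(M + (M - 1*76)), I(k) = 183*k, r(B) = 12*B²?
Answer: 26353/12 ≈ 2196.1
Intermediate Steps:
N(M) = 1/(-76 + 2*M) (N(M) = 1/(M + (M - 76)) = 1/(M + (-76 + M)) = 1/(-76 + 2*M))
I(r(-1)) - N(66 - 34) = 183*(12*(-1)²) - 1/(2*(-38 + (66 - 34))) = 183*(12*1) - 1/(2*(-38 + 32)) = 183*12 - 1/(2*(-6)) = 2196 - (-1)/(2*6) = 2196 - 1*(-1/12) = 2196 + 1/12 = 26353/12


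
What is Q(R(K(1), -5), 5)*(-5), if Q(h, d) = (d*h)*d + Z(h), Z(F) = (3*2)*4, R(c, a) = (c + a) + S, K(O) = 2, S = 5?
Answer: -370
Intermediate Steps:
R(c, a) = 5 + a + c (R(c, a) = (c + a) + 5 = (a + c) + 5 = 5 + a + c)
Z(F) = 24 (Z(F) = 6*4 = 24)
Q(h, d) = 24 + h*d² (Q(h, d) = (d*h)*d + 24 = h*d² + 24 = 24 + h*d²)
Q(R(K(1), -5), 5)*(-5) = (24 + (5 - 5 + 2)*5²)*(-5) = (24 + 2*25)*(-5) = (24 + 50)*(-5) = 74*(-5) = -370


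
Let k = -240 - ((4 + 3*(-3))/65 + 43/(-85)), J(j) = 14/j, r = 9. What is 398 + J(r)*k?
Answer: 254326/9945 ≈ 25.573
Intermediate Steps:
k = -264556/1105 (k = -240 - ((4 - 9)*(1/65) + 43*(-1/85)) = -240 - (-5*1/65 - 43/85) = -240 - (-1/13 - 43/85) = -240 - 1*(-644/1105) = -240 + 644/1105 = -264556/1105 ≈ -239.42)
398 + J(r)*k = 398 + (14/9)*(-264556/1105) = 398 - 3703784/9945 = 254326/9945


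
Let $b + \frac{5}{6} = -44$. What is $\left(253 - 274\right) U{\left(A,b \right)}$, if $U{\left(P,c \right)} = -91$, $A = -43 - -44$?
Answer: $1911$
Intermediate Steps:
$b = - \frac{269}{6}$ ($b = - \frac{5}{6} - 44 = - \frac{269}{6} \approx -44.833$)
$A = 1$ ($A = -43 + 44 = 1$)
$\left(253 - 274\right) U{\left(A,b \right)} = \left(253 - 274\right) \left(-91\right) = \left(-21\right) \left(-91\right) = 1911$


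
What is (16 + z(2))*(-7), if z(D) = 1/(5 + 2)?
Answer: -113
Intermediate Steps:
z(D) = ⅐ (z(D) = 1/7 = ⅐)
(16 + z(2))*(-7) = (16 + ⅐)*(-7) = (113/7)*(-7) = -113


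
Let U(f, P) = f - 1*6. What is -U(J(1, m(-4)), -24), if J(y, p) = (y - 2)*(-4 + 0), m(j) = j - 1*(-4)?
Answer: 2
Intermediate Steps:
m(j) = 4 + j (m(j) = j + 4 = 4 + j)
J(y, p) = 8 - 4*y (J(y, p) = (-2 + y)*(-4) = 8 - 4*y)
U(f, P) = -6 + f (U(f, P) = f - 6 = -6 + f)
-U(J(1, m(-4)), -24) = -(-6 + (8 - 4*1)) = -(-6 + (8 - 4)) = -(-6 + 4) = -1*(-2) = 2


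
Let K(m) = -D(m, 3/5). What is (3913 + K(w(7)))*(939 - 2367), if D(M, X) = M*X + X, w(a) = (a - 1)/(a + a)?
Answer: -5586540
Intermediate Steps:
w(a) = (-1 + a)/(2*a) (w(a) = (-1 + a)/((2*a)) = (-1 + a)*(1/(2*a)) = (-1 + a)/(2*a))
D(M, X) = X + M*X
K(m) = -⅗ - 3*m/5 (K(m) = -3/5*(1 + m) = -3*(⅕)*(1 + m) = -3*(1 + m)/5 = -(⅗ + 3*m/5) = -⅗ - 3*m/5)
(3913 + K(w(7)))*(939 - 2367) = (3913 + (-⅗ - 3*(-1 + 7)/(10*7)))*(939 - 2367) = (3913 + (-⅗ - 3*6/(10*7)))*(-1428) = (3913 + (-⅗ - ⅗*3/7))*(-1428) = (3913 + (-⅗ - 9/35))*(-1428) = (3913 - 6/7)*(-1428) = (27385/7)*(-1428) = -5586540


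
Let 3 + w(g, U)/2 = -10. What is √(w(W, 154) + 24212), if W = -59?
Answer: √24186 ≈ 155.52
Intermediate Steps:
w(g, U) = -26 (w(g, U) = -6 + 2*(-10) = -6 - 20 = -26)
√(w(W, 154) + 24212) = √(-26 + 24212) = √24186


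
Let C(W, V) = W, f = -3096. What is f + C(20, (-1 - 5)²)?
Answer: -3076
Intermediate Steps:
f + C(20, (-1 - 5)²) = -3096 + 20 = -3076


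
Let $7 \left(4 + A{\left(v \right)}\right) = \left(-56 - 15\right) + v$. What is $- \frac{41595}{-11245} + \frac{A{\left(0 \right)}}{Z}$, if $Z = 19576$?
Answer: $\frac{1139746557}{308184968} \approx 3.6983$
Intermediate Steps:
$A{\left(v \right)} = - \frac{99}{7} + \frac{v}{7}$ ($A{\left(v \right)} = -4 + \frac{\left(-56 - 15\right) + v}{7} = -4 + \frac{-71 + v}{7} = -4 + \left(- \frac{71}{7} + \frac{v}{7}\right) = - \frac{99}{7} + \frac{v}{7}$)
$- \frac{41595}{-11245} + \frac{A{\left(0 \right)}}{Z} = - \frac{41595}{-11245} + \frac{- \frac{99}{7} + \frac{1}{7} \cdot 0}{19576} = \left(-41595\right) \left(- \frac{1}{11245}\right) + \left(- \frac{99}{7} + 0\right) \frac{1}{19576} = \frac{8319}{2249} - \frac{99}{137032} = \frac{1139746557}{308184968}$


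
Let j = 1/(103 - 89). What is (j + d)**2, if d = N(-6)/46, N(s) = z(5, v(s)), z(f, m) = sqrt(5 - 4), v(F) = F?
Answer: 225/25921 ≈ 0.0086802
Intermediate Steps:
z(f, m) = 1 (z(f, m) = sqrt(1) = 1)
N(s) = 1
j = 1/14 ≈ 0.071429
d = 1/46 ≈ 0.021739
(j + d)**2 = (1/14 + 1/46)**2 = (15/161)**2 = 225/25921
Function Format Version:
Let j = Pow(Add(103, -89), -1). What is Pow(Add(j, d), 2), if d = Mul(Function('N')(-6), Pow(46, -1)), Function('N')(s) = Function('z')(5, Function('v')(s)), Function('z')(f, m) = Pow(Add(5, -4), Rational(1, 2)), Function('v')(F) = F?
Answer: Rational(225, 25921) ≈ 0.0086802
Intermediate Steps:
Function('z')(f, m) = 1 (Function('z')(f, m) = Pow(1, Rational(1, 2)) = 1)
Function('N')(s) = 1
j = Rational(1, 14) (j = Pow(14, -1) = Rational(1, 14) ≈ 0.071429)
d = Rational(1, 46) (d = Mul(1, Pow(46, -1)) = Mul(1, Rational(1, 46)) = Rational(1, 46) ≈ 0.021739)
Pow(Add(j, d), 2) = Pow(Add(Rational(1, 14), Rational(1, 46)), 2) = Pow(Rational(15, 161), 2) = Rational(225, 25921)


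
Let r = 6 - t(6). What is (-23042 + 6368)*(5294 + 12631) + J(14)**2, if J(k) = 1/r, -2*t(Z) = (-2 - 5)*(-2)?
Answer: -50510965049/169 ≈ -2.9888e+8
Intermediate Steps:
t(Z) = -7 (t(Z) = -(-2 - 5)*(-2)/2 = -(-7)*(-2)/2 = -1/2*14 = -7)
r = 13 (r = 6 - 1*(-7) = 6 + 7 = 13)
J(k) = 1/13
(-23042 + 6368)*(5294 + 12631) + J(14)**2 = (-23042 + 6368)*(5294 + 12631) + (1/13)**2 = -16674*17925 + 1/169 = -298881450 + 1/169 = -50510965049/169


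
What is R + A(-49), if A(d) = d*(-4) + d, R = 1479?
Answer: 1626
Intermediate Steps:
A(d) = -3*d (A(d) = -4*d + d = -3*d)
R + A(-49) = 1479 - 3*(-49) = 1479 + 147 = 1626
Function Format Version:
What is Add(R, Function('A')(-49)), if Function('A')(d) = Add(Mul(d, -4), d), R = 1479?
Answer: 1626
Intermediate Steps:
Function('A')(d) = Mul(-3, d) (Function('A')(d) = Add(Mul(-4, d), d) = Mul(-3, d))
Add(R, Function('A')(-49)) = Add(1479, Mul(-3, -49)) = Add(1479, 147) = 1626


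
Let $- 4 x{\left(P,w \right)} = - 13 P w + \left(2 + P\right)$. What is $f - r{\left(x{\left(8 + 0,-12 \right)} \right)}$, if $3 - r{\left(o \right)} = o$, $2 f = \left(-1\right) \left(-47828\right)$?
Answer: $\frac{47193}{2} \approx 23597.0$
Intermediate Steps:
$x{\left(P,w \right)} = - \frac{1}{2} - \frac{P}{4} + \frac{13 P w}{4}$ ($x{\left(P,w \right)} = - \frac{- 13 P w + \left(2 + P\right)}{4} = - \frac{2 + P - 13 P w}{4} = - \frac{1}{2} - \frac{P}{4} + \frac{13 P w}{4}$)
$f = 23914$ ($f = \frac{\left(-1\right) \left(-47828\right)}{2} = \frac{1}{2} \cdot 47828 = 23914$)
$r{\left(o \right)} = 3 - o$
$f - r{\left(x{\left(8 + 0,-12 \right)} \right)} = 23914 - \left(3 - \left(- \frac{1}{2} - \frac{8 + 0}{4} + \frac{13}{4} \left(8 + 0\right) \left(-12\right)\right)\right) = 23914 - \left(3 - \left(- \frac{1}{2} - 2 + \frac{13}{4} \cdot 8 \left(-12\right)\right)\right) = 23914 - \left(3 - \left(- \frac{1}{2} - 2 - 312\right)\right) = 23914 - \left(3 - - \frac{629}{2}\right) = 23914 - \left(3 + \frac{629}{2}\right) = 23914 - \frac{635}{2} = \frac{47193}{2}$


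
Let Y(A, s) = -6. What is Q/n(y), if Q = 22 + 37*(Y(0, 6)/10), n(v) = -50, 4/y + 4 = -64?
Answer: 1/250 ≈ 0.0040000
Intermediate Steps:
y = -1/17 (y = 4/(-4 - 64) = 4/(-68) = 4*(-1/68) = -1/17 ≈ -0.058824)
Q = -1/5 (Q = 22 + 37*(-6/10) = 22 + 37*(-6*1/10) = 22 + 37*(-3/5) = 22 - 111/5 = -1/5 ≈ -0.20000)
Q/n(y) = -1/5/(-50) = -1/5*(-1/50) = 1/250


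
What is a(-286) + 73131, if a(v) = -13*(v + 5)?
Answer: 76784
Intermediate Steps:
a(v) = -65 - 13*v (a(v) = -13*(5 + v) = -65 - 13*v)
a(-286) + 73131 = (-65 - 13*(-286)) + 73131 = (-65 + 3718) + 73131 = 3653 + 73131 = 76784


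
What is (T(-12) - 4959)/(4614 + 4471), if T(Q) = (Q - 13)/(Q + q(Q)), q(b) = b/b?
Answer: -54524/99935 ≈ -0.54559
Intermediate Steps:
q(b) = 1
T(Q) = (-13 + Q)/(1 + Q) (T(Q) = (Q - 13)/(Q + 1) = (-13 + Q)/(1 + Q))
(T(-12) - 4959)/(4614 + 4471) = ((-13 - 12)/(1 - 12) - 4959)/(4614 + 4471) = (-25/(-11) - 4959)/9085 = (-1/11*(-25) - 4959)*(1/9085) = (25/11 - 4959)*(1/9085) = -54524/11*1/9085 = -54524/99935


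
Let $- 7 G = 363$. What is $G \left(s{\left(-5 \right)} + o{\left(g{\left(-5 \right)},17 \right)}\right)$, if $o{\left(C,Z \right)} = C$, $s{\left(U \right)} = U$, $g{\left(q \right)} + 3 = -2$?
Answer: $\frac{3630}{7} \approx 518.57$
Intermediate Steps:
$G = - \frac{363}{7}$ ($G = \left(- \frac{1}{7}\right) 363 = - \frac{363}{7} \approx -51.857$)
$g{\left(q \right)} = -5$ ($g{\left(q \right)} = -3 - 2 = -5$)
$G \left(s{\left(-5 \right)} + o{\left(g{\left(-5 \right)},17 \right)}\right) = - \frac{363 \left(-5 - 5\right)}{7} = \left(- \frac{363}{7}\right) \left(-10\right) = \frac{3630}{7}$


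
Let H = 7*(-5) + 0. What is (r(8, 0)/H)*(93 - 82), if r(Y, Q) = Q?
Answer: 0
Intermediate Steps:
H = -35 (H = -35 + 0 = -35)
(r(8, 0)/H)*(93 - 82) = (0/(-35))*(93 - 82) = (0*(-1/35))*11 = 0*11 = 0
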